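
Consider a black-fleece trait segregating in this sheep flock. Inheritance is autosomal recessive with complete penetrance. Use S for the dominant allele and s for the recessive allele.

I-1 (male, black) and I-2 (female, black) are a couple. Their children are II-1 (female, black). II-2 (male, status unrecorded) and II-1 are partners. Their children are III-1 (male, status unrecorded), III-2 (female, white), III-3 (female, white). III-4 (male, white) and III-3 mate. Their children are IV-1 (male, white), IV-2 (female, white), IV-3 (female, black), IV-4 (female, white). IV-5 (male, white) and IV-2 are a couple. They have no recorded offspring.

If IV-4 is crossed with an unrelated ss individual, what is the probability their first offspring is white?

III-4 is white so carries S and passed s to IV-3 (ss), so III-4 is Ss.
III-3 is white so carries S and received s from II-1 (ss), so III-3 is Ss.
IV-4 is a white offspring of III-4 (Ss) × III-3 (Ss), whose cross gives 1/4 SS : 1/2 Ss : 1/4 ss; conditioning on being white, IV-4 is SS with probability 1/3, Ss with probability 2/3.
Summing over parental genotype combinations, P(offspring is white) = 1/3·1 + 2/3·1/2 = 2/3.

2/3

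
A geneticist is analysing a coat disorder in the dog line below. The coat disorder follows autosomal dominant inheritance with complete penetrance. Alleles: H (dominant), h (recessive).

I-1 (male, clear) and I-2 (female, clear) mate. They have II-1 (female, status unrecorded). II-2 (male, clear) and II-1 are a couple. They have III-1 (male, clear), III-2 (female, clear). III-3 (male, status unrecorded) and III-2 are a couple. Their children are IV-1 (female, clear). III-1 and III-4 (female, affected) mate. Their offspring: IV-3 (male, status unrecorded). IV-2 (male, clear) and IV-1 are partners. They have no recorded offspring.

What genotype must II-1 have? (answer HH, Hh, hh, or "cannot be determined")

From phenotype alone, II-1 is HH or Hh or hh.
II-1 received h from I-1 (hh) and received h from I-2 (hh), so II-1 is hh.

hh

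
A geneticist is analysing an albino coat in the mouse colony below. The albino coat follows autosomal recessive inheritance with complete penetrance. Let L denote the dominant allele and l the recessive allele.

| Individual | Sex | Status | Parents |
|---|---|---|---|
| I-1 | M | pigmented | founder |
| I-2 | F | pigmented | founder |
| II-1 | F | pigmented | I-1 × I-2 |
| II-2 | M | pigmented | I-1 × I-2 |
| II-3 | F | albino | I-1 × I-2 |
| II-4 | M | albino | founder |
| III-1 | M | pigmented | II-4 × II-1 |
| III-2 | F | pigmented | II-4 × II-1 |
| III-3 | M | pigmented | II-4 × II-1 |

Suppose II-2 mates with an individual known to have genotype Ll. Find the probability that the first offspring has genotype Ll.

I-1 is pigmented so carries L and passed l to II-3 (ll), so I-1 is Ll.
I-2 is pigmented so carries L and passed l to II-3 (ll), so I-2 is Ll.
II-2 is a pigmented offspring of I-1 (Ll) × I-2 (Ll), whose cross gives 1/4 LL : 1/2 Ll : 1/4 ll; conditioning on being pigmented, II-2 is LL with probability 1/3, Ll with probability 2/3.
Summing over parental genotype combinations, P(offspring has genotype Ll) = 1/3·1/2 + 2/3·1/2 = 1/2.

1/2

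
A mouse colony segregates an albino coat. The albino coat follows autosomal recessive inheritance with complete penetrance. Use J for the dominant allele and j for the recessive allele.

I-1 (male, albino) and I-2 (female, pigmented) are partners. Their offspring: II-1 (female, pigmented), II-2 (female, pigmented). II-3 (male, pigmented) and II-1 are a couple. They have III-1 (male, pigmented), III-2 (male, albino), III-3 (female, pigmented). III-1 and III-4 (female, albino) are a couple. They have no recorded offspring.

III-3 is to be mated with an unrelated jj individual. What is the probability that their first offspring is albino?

1/3

II-3 is pigmented so carries J and passed j to III-2 (jj), so II-3 is Jj.
II-1 is pigmented so carries J and received j from I-1 (jj), so II-1 is Jj.
III-3 is a pigmented offspring of II-3 (Jj) × II-1 (Jj), whose cross gives 1/4 JJ : 1/2 Jj : 1/4 jj; conditioning on being pigmented, III-3 is JJ with probability 1/3, Jj with probability 2/3.
Summing over parental genotype combinations, P(offspring is albino) = 2/3·1/2 = 1/3.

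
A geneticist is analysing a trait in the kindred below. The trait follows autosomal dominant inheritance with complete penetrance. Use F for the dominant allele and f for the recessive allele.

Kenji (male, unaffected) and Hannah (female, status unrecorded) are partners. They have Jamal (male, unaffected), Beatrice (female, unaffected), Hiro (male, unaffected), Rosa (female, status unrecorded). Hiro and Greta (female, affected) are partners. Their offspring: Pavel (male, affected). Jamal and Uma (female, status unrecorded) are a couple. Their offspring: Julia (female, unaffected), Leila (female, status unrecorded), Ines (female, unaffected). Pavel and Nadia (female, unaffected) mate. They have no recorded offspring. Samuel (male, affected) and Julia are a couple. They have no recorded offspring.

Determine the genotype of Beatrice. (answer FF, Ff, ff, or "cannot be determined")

Beatrice is unaffected, so Beatrice is ff.

ff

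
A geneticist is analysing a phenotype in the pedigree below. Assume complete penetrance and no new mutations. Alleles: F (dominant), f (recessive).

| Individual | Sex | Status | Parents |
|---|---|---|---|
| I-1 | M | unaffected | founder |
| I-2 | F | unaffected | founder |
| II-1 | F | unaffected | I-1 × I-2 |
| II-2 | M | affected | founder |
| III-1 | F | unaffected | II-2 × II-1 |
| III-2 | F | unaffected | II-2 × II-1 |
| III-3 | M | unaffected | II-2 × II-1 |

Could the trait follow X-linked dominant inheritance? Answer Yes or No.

No

Under X-linked dominant, III-1 (unaffected, female) cannot arise from II-2 (affected) × II-1 (unaffected).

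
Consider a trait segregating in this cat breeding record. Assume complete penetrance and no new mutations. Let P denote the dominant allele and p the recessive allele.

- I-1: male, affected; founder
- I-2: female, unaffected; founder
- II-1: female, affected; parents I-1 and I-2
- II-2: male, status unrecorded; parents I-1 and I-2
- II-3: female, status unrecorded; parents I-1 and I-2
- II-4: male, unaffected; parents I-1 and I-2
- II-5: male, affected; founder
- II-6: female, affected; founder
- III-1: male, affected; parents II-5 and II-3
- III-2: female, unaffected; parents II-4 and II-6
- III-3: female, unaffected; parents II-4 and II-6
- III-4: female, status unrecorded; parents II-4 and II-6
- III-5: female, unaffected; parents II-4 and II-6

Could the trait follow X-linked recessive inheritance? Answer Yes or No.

A consistent assignment under X-linked recessive exists: I-1 X^p Y, I-2 X^P X^p, II-1 X^p X^p, II-2 X^P Y, II-3 X^P X^p, II-4 X^P Y, II-5 X^p Y, II-6 X^p X^p, III-1 X^p Y, III-2 X^P X^p, III-3 X^P X^p, III-4 X^P X^p, III-5 X^P X^p.
In this assignment every recorded phenotype matches its genotype and every non-founder's genotype is obtainable from its parents' genotypes, so the pedigree is consistent.

Yes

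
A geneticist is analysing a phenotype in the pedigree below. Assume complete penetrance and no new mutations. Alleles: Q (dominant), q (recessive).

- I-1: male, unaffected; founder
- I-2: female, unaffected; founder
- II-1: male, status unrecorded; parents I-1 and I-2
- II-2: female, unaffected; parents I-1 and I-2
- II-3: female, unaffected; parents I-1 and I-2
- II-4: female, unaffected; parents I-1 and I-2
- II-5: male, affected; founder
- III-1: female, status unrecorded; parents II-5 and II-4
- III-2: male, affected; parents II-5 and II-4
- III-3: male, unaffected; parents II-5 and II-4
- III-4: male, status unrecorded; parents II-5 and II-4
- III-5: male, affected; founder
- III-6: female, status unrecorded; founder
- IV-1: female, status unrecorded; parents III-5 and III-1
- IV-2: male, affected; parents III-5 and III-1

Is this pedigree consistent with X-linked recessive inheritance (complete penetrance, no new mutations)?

Yes

A consistent assignment under X-linked recessive exists: I-1 X^Q Y, I-2 X^Q X^q, II-1 X^Q Y, II-2 X^Q X^Q, II-3 X^Q X^Q, II-4 X^Q X^q, II-5 X^q Y, III-1 X^Q X^q, III-2 X^q Y, III-3 X^Q Y, III-4 X^Q Y, III-5 X^q Y, III-6 X^Q X^Q, IV-1 X^Q X^q, IV-2 X^q Y.
In this assignment every recorded phenotype matches its genotype and every non-founder's genotype is obtainable from its parents' genotypes, so the pedigree is consistent.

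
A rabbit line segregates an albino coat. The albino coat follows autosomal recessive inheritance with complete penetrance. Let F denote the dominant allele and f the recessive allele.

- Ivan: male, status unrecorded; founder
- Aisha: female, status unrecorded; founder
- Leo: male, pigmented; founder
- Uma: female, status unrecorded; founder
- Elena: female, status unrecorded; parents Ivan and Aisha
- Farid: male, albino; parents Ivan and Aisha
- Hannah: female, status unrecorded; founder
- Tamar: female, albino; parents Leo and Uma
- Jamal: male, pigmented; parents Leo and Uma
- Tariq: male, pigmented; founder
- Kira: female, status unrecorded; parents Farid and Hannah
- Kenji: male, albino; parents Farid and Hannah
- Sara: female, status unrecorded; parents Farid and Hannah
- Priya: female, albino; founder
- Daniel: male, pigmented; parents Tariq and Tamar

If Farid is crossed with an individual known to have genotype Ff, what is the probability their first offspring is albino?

Farid is albino, so Farid is ff.
The cross gives 1/2 Ff : 1/2 ff, so P(offspring is albino) = 1/2.

1/2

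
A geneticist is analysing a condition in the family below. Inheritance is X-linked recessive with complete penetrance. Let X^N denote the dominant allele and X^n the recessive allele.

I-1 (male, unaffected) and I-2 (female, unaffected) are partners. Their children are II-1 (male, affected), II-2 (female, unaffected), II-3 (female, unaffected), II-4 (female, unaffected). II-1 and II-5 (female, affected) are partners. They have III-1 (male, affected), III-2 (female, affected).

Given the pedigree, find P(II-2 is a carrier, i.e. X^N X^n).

I-1 is unaffected, so I-1 is X^N Y.
I-2 is unaffected so carries N and passed n to II-1 (X^n Y), so I-2 is X^N X^n.
Their cross gives offspring ratios 1/2 X^N X^N : 1/2 X^N X^n. Conditioning on II-2 being unaffected, P(X^N X^n) = 1/2 / 1 = 1/2.

1/2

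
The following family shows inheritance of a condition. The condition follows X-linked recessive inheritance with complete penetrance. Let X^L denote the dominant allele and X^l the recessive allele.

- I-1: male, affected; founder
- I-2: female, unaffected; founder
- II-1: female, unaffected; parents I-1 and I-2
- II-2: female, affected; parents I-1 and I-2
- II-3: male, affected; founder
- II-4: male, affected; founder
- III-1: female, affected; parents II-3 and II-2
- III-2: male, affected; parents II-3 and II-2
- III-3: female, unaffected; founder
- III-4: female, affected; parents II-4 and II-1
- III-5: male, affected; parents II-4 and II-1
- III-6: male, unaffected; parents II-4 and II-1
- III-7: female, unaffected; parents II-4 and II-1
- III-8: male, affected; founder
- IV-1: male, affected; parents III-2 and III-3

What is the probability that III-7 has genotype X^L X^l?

III-7 is unaffected so carries L and received l from II-4 (X^l Y), so III-7 is X^L X^l, giving P(X^L X^l) = 1.

1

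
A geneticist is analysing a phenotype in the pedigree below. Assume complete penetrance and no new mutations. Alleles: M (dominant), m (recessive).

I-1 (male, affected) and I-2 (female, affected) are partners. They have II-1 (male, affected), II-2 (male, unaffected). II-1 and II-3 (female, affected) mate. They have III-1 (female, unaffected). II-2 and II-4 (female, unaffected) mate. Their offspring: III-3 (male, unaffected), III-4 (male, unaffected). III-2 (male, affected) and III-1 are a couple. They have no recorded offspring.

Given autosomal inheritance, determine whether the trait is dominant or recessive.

I-1 and I-2 are both affected yet have an unaffected child II-2. Under a recessive model two affected parents are homozygous and every child would be affected, so the trait cannot be recessive.

dominant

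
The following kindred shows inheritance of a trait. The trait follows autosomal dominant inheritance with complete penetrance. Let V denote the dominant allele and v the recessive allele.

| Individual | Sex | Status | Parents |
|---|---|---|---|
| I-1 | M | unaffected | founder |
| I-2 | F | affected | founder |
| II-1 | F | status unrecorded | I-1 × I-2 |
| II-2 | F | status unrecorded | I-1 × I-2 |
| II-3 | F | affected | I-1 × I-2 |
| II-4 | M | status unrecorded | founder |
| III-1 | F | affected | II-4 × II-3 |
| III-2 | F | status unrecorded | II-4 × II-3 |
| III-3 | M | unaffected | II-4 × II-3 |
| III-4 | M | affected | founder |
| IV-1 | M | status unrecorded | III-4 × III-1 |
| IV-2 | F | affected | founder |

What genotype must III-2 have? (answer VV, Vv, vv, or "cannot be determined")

III-2's phenotype is unrecorded, and no parent or child forces a single allele at both positions; consistent genotype assignments exist with III-2 as VV or Vv or vv.

cannot be determined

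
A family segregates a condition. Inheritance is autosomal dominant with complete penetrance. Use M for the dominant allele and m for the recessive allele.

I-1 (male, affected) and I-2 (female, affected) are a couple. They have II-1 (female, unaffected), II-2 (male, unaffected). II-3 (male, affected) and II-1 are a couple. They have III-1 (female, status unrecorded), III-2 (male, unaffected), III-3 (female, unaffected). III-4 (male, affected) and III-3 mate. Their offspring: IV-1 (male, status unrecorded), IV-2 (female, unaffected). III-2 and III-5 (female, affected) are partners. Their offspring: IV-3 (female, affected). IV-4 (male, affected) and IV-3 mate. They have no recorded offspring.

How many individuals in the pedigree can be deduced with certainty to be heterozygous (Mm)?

Obligate heterozygotes: I-1 is affected so carries M and passed m to II-1 (mm), so I-1 is Mm; I-2 is affected so carries M and passed m to II-1 (mm), so I-2 is Mm; II-3 is affected so carries M and passed m to III-2 (mm), so II-3 is Mm; III-4 is affected so carries M and passed m to IV-2 (mm), so III-4 is Mm; IV-3 is affected so carries M and received m from III-2 (mm), so IV-3 is Mm.
Every other individual is either homozygous by phenotype or has at least one consistent homozygous assignment, so the count is 5.

5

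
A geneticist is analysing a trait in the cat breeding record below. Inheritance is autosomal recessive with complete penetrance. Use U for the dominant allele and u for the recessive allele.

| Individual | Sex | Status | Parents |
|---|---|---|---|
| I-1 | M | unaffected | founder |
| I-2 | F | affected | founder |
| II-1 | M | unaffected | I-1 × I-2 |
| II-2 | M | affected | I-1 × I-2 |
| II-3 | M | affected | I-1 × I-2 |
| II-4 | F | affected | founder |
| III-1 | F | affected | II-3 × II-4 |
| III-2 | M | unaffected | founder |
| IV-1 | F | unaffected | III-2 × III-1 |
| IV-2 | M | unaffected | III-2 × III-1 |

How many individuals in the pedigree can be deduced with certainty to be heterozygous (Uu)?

Obligate heterozygotes: I-1 is unaffected so carries U and passed u to II-2 (uu), so I-1 is Uu; II-1 is unaffected so carries U and received u from I-2 (uu), so II-1 is Uu; IV-1 is unaffected so carries U and received u from III-1 (uu), so IV-1 is Uu; IV-2 is unaffected so carries U and received u from III-1 (uu), so IV-2 is Uu.
Every other individual is either homozygous by phenotype or has at least one consistent homozygous assignment, so the count is 4.

4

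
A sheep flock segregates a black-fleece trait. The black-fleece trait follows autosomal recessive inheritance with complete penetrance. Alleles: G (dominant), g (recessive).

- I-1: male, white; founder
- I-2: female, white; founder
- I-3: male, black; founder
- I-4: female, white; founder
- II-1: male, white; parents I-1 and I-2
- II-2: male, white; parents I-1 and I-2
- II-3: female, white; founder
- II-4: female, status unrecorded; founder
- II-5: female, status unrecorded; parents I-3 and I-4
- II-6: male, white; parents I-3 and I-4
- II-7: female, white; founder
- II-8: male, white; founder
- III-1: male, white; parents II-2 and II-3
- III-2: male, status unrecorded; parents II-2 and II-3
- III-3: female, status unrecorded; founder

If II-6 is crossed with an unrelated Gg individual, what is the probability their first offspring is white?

II-6 is white so carries G and received g from I-3 (gg), so II-6 is Gg.
The cross gives 1/4 GG : 1/2 Gg : 1/4 gg, so P(offspring is white) = 3/4.

3/4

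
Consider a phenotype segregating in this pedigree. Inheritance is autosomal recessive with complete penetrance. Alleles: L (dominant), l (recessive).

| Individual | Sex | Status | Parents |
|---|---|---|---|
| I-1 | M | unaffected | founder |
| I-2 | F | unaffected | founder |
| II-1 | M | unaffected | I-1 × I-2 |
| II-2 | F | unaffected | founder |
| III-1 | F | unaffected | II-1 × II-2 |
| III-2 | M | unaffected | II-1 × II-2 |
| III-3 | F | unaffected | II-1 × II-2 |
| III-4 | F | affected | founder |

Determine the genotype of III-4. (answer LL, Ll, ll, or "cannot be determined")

III-4 is affected, so III-4 is ll.

ll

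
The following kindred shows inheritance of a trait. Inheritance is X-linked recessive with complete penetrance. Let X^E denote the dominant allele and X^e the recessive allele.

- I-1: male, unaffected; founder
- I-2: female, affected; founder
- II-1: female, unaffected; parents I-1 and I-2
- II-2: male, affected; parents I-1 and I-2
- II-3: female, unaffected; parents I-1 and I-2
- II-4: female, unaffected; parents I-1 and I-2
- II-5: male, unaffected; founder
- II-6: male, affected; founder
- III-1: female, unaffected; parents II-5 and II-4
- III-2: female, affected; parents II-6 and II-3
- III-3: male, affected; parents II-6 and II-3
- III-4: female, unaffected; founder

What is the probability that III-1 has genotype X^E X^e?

1/2

II-5 is unaffected, so II-5 is X^E Y.
II-4 is unaffected so carries E and received e from I-2 (X^e X^e), so II-4 is X^E X^e.
Their cross gives offspring ratios 1/2 X^E X^E : 1/2 X^E X^e. Conditioning on III-1 being unaffected, P(X^E X^e) = 1/2 / 1 = 1/2.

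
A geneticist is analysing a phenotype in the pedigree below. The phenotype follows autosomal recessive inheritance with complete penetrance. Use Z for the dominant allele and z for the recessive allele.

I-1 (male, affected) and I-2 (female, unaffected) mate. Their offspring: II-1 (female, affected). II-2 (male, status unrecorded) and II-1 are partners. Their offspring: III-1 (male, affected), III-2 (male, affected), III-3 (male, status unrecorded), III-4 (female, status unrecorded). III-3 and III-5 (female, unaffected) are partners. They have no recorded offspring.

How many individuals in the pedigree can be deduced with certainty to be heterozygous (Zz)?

1

Obligate heterozygotes: I-2 is unaffected so carries Z and passed z to II-1 (zz), so I-2 is Zz.
Every other individual is either homozygous by phenotype or has at least one consistent homozygous assignment, so the count is 1.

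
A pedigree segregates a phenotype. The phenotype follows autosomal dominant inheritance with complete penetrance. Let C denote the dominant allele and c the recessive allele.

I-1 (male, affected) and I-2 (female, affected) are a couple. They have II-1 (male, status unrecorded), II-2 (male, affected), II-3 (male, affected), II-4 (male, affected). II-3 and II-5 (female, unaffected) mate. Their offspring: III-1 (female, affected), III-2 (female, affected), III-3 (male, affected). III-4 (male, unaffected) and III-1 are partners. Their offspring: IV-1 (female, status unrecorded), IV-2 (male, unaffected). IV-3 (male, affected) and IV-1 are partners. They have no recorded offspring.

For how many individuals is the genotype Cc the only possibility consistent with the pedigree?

3

Obligate heterozygotes: III-1 is affected so carries C and received c from II-5 (cc), so III-1 is Cc; III-2 is affected so carries C and received c from II-5 (cc), so III-2 is Cc; III-3 is affected so carries C and received c from II-5 (cc), so III-3 is Cc.
Every other individual is either homozygous by phenotype or has at least one consistent homozygous assignment, so the count is 3.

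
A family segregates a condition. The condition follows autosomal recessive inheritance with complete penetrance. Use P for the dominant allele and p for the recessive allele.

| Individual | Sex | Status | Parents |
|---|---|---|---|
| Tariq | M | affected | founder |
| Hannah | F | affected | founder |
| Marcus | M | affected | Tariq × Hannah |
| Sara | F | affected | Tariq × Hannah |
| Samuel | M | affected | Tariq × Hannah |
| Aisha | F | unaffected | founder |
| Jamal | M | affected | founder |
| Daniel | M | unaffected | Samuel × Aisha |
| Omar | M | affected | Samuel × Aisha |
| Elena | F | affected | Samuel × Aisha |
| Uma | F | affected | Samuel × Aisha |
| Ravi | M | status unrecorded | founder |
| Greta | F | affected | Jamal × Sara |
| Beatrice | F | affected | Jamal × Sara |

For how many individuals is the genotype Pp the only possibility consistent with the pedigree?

Obligate heterozygotes: Aisha is unaffected so carries P and passed p to Omar (pp), so Aisha is Pp; Daniel is unaffected so carries P and received p from Samuel (pp), so Daniel is Pp.
Every other individual is either homozygous by phenotype or has at least one consistent homozygous assignment, so the count is 2.

2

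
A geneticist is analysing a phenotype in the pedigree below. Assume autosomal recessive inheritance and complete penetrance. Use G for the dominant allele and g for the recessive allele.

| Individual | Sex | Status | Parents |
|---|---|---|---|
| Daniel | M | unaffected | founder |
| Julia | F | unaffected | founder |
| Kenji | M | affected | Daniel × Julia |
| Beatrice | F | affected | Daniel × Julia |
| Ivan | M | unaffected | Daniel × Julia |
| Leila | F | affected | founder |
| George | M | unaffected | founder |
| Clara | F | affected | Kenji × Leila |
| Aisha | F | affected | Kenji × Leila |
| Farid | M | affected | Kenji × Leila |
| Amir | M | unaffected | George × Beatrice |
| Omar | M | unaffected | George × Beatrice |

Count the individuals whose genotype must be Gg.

4

Obligate heterozygotes: Daniel is unaffected so carries G and passed g to Kenji (gg), so Daniel is Gg; Julia is unaffected so carries G and passed g to Kenji (gg), so Julia is Gg; Amir is unaffected so carries G and received g from Beatrice (gg), so Amir is Gg; Omar is unaffected so carries G and received g from Beatrice (gg), so Omar is Gg.
Every other individual is either homozygous by phenotype or has at least one consistent homozygous assignment, so the count is 4.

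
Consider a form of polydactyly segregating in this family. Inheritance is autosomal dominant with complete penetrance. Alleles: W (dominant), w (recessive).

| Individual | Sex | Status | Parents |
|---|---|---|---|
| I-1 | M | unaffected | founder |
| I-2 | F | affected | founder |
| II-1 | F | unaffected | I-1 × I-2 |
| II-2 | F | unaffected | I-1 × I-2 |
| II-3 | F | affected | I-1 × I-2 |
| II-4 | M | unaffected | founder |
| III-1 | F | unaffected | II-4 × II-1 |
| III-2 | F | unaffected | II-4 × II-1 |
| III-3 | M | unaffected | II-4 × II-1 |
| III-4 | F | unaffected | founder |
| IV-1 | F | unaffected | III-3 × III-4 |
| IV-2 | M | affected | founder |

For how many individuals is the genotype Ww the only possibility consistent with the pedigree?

2

Obligate heterozygotes: I-2 is affected so carries W and passed w to II-1 (ww), so I-2 is Ww; II-3 is affected so carries W and received w from I-1 (ww), so II-3 is Ww.
Every other individual is either homozygous by phenotype or has at least one consistent homozygous assignment, so the count is 2.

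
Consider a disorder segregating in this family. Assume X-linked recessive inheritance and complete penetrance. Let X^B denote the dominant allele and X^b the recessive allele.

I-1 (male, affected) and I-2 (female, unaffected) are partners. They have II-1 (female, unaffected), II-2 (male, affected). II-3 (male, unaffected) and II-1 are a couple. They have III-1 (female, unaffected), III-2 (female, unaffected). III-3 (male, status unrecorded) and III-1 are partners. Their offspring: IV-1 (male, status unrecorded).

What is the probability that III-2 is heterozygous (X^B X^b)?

1/2

II-3 is unaffected, so II-3 is X^B Y.
II-1 is unaffected so carries B and received b from I-1 (X^b Y), so II-1 is X^B X^b.
Their cross gives offspring ratios 1/2 X^B X^B : 1/2 X^B X^b. Conditioning on III-2 being unaffected, P(X^B X^b) = 1/2 / 1 = 1/2.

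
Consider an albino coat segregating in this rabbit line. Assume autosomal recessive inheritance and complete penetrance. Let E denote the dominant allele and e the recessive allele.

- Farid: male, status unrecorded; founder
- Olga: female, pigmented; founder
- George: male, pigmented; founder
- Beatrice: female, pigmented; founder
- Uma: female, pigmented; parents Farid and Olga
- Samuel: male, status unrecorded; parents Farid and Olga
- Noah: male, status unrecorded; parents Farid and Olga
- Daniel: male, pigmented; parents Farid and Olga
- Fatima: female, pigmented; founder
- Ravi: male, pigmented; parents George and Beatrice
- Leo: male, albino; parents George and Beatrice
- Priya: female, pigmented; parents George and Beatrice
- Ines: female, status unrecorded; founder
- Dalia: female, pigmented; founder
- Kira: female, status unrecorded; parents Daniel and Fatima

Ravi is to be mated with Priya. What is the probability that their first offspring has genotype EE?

George is pigmented so carries E and passed e to Leo (ee), so George is Ee.
Beatrice is pigmented so carries E and passed e to Leo (ee), so Beatrice is Ee.
Ravi is a pigmented offspring of George (Ee) × Beatrice (Ee), whose cross gives 1/4 EE : 1/2 Ee : 1/4 ee; conditioning on being pigmented, Ravi is EE with probability 1/3, Ee with probability 2/3.
Priya is a pigmented offspring of George (Ee) × Beatrice (Ee), whose cross gives 1/4 EE : 1/2 Ee : 1/4 ee; conditioning on being pigmented, Priya is EE with probability 1/3, Ee with probability 2/3.
Summing over parental genotype combinations, P(offspring has genotype EE) = 1/9·1 + 2/9·1/2 + 2/9·1/2 + 4/9·1/4 = 4/9.

4/9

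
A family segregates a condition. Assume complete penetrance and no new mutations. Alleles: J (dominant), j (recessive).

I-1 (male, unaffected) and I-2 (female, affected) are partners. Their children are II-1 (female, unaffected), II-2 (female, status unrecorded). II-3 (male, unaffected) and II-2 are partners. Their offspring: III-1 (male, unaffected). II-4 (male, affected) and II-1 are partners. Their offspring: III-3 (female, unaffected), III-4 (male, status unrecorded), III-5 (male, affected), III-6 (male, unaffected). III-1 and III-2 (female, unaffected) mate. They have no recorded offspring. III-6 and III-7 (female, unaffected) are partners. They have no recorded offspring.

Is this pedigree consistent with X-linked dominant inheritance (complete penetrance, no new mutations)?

Under X-linked dominant, III-3 (unaffected, female) cannot arise from II-4 (affected) × II-1 (unaffected).

No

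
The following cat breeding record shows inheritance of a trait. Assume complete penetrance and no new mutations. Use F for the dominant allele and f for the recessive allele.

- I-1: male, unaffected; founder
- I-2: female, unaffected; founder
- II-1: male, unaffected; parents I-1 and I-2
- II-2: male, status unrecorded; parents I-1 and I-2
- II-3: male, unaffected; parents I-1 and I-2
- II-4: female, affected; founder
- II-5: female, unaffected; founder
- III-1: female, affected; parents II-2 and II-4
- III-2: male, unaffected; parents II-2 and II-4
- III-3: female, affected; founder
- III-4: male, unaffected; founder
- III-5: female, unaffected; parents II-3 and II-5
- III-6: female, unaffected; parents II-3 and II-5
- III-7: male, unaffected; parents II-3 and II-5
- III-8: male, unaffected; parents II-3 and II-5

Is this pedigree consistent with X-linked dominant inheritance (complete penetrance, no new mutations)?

Yes

A consistent assignment under X-linked dominant exists: I-1 X^f Y, I-2 X^f X^f, II-1 X^f Y, II-2 X^f Y, II-3 X^f Y, II-4 X^F X^f, II-5 X^f X^f, III-1 X^F X^f, III-2 X^f Y, III-3 X^F X^F, III-4 X^f Y, III-5 X^f X^f, III-6 X^f X^f, III-7 X^f Y, III-8 X^f Y.
In this assignment every recorded phenotype matches its genotype and every non-founder's genotype is obtainable from its parents' genotypes, so the pedigree is consistent.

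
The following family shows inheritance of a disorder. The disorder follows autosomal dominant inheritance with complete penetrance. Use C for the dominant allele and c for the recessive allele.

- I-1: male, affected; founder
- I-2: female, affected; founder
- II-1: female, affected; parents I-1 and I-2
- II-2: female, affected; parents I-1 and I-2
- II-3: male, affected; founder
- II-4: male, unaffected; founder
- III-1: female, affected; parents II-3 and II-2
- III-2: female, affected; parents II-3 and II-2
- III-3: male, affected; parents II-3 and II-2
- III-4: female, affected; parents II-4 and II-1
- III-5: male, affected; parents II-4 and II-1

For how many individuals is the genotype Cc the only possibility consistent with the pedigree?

2

Obligate heterozygotes: III-4 is affected so carries C and received c from II-4 (cc), so III-4 is Cc; III-5 is affected so carries C and received c from II-4 (cc), so III-5 is Cc.
Every other individual is either homozygous by phenotype or has at least one consistent homozygous assignment, so the count is 2.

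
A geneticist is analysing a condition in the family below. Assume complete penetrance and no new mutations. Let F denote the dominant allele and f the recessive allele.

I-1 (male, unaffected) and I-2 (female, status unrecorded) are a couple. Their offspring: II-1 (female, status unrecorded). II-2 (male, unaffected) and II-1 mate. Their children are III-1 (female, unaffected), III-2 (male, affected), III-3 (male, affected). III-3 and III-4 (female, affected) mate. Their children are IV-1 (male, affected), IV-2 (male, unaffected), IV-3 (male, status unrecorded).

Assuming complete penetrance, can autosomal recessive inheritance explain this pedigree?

No

Under autosomal recessive, IV-2 (unaffected, male) cannot arise from III-3 (affected) × III-4 (affected).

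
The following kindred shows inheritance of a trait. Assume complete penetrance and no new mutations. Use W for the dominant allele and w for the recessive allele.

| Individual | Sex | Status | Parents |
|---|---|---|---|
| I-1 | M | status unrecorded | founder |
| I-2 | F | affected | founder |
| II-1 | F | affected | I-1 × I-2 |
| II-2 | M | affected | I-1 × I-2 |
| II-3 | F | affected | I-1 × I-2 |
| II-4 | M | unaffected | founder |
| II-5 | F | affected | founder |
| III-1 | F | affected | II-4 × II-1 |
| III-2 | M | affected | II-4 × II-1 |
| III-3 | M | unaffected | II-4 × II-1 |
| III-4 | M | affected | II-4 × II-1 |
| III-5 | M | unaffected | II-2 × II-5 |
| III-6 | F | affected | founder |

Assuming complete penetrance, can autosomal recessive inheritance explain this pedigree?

Under autosomal recessive, III-5 (unaffected, male) cannot arise from II-2 (affected) × II-5 (affected).

No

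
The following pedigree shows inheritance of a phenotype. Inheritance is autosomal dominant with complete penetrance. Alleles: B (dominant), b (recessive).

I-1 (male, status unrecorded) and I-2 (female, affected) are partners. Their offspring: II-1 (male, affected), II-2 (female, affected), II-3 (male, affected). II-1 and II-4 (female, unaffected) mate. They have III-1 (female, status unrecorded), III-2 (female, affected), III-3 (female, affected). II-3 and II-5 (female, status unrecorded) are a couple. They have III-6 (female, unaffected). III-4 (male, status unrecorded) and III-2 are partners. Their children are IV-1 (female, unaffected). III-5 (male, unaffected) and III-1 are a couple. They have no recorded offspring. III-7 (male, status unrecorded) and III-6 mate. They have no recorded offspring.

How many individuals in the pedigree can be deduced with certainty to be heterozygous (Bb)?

3

Obligate heterozygotes: II-3 is affected so carries B and passed b to III-6 (bb), so II-3 is Bb; III-2 is affected so carries B and received b from II-4 (bb), so III-2 is Bb; III-3 is affected so carries B and received b from II-4 (bb), so III-3 is Bb.
Every other individual is either homozygous by phenotype or has at least one consistent homozygous assignment, so the count is 3.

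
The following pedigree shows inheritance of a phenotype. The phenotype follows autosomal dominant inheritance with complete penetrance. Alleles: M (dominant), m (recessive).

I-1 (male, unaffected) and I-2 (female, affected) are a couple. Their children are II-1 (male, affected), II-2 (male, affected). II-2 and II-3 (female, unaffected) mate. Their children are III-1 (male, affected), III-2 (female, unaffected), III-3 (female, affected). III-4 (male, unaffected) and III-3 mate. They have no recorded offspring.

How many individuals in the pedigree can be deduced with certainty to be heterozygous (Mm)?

Obligate heterozygotes: II-1 is affected so carries M and received m from I-1 (mm), so II-1 is Mm; II-2 is affected so carries M and received m from I-1 (mm), so II-2 is Mm; III-1 is affected so carries M and received m from II-3 (mm), so III-1 is Mm; III-3 is affected so carries M and received m from II-3 (mm), so III-3 is Mm.
Every other individual is either homozygous by phenotype or has at least one consistent homozygous assignment, so the count is 4.

4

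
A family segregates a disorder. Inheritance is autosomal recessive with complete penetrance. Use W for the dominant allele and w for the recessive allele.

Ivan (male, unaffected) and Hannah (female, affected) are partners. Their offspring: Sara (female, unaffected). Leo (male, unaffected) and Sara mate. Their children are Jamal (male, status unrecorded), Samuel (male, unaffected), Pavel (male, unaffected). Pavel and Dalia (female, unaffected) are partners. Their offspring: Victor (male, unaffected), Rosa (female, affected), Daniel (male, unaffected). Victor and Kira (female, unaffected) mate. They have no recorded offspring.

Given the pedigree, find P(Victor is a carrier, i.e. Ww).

2/3

Pavel is unaffected so carries W and passed w to Rosa (ww), so Pavel is Ww.
Dalia is unaffected so carries W and passed w to Rosa (ww), so Dalia is Ww.
Their cross gives offspring ratios 1/4 WW : 1/2 Ww : 1/4 ww. Conditioning on Victor being unaffected, P(Ww) = 1/2 / 3/4 = 2/3.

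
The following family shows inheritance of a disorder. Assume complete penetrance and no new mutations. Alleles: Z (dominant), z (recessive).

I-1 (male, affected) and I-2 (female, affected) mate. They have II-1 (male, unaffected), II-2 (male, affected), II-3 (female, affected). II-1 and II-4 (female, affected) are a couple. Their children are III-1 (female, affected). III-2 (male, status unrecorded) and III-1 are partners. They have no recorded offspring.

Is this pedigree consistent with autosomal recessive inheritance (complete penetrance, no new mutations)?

Under autosomal recessive, II-1 (unaffected, male) cannot arise from I-1 (affected) × I-2 (affected).

No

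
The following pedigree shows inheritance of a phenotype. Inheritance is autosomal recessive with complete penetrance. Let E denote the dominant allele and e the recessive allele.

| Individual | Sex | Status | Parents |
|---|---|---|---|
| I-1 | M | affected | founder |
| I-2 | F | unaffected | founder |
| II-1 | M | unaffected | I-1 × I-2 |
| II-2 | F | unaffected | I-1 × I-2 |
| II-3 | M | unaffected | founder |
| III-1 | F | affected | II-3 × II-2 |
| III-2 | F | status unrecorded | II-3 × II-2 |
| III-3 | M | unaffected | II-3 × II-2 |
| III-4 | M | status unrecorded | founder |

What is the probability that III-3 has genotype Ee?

2/3

II-3 is unaffected so carries E and passed e to III-1 (ee), so II-3 is Ee.
II-2 is unaffected so carries E and received e from I-1 (ee), so II-2 is Ee.
Their cross gives offspring ratios 1/4 EE : 1/2 Ee : 1/4 ee. Conditioning on III-3 being unaffected, P(Ee) = 1/2 / 3/4 = 2/3.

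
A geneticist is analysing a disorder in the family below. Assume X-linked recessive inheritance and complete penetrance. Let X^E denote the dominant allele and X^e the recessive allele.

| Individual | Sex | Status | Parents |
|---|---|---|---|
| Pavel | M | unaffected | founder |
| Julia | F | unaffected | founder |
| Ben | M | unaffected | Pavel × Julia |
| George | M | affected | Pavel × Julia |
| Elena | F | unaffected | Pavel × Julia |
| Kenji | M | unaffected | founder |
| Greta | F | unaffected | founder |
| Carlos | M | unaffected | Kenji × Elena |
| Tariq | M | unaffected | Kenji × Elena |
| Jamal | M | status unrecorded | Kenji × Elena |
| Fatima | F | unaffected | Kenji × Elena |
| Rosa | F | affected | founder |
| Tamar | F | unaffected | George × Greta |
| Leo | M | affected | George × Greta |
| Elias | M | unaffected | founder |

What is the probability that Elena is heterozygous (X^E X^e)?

Pavel is unaffected, so Pavel is X^E Y.
Julia is unaffected so carries E and passed e to George (X^e Y), so Julia is X^E X^e.
Their cross gives offspring ratios 1/2 X^E X^E : 1/2 X^E X^e. Conditioning on Elena being unaffected, P(X^E X^e) = 1/2 / 1 = 1/2 before taking Elena's own offspring into account.
Kenji is unaffected, so Kenji is X^E Y.
Now use Elena's offspring. Probability of each recorded status — unaffected son Carlos: 1/2 if Elena is X^E X^e, 1 if X^E X^E; unaffected son Tariq: 1/2 if Elena is X^E X^e, 1 if X^E X^E. (Jamal, Fatima: equally likely either way, so uninformative.)
Bayes: P(X^E X^e) = 1/2·1/4 / (1/2·1/4 + 1/2·1) = 1/5.

1/5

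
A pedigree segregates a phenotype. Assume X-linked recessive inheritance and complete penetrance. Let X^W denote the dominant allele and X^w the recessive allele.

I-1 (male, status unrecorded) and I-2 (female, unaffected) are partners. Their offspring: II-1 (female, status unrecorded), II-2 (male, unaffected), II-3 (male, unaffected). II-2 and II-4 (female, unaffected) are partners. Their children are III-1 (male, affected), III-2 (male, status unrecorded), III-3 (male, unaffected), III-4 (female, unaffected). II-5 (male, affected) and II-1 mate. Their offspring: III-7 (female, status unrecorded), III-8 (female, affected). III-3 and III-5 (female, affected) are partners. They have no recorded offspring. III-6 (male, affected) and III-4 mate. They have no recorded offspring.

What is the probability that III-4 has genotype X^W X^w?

II-2 is unaffected, so II-2 is X^W Y.
II-4 is unaffected so carries W and passed w to III-1 (X^w Y), so II-4 is X^W X^w.
Their cross gives offspring ratios 1/2 X^W X^W : 1/2 X^W X^w. Conditioning on III-4 being unaffected, P(X^W X^w) = 1/2 / 1 = 1/2.

1/2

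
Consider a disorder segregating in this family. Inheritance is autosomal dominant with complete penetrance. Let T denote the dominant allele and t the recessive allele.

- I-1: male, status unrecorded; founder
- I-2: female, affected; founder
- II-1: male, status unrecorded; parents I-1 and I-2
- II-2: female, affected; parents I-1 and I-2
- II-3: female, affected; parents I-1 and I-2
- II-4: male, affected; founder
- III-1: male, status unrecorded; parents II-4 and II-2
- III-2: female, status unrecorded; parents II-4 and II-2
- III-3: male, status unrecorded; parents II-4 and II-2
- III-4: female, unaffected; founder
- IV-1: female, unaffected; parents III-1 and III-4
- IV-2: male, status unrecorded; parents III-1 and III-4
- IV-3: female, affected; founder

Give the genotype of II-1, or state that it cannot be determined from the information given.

cannot be determined

II-1's phenotype is unrecorded, and no parent or child forces a single allele at both positions; consistent genotype assignments exist with II-1 as TT or Tt or tt.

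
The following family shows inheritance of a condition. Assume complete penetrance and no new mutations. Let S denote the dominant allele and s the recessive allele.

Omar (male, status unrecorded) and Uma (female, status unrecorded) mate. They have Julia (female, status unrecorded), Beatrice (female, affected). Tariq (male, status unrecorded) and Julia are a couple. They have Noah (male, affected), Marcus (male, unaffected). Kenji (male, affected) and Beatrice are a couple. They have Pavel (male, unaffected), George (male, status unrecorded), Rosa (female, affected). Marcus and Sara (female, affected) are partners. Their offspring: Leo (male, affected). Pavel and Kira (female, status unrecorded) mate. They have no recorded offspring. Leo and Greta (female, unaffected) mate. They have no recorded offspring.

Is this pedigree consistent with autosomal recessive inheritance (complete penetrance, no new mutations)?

No

Under autosomal recessive, Pavel (unaffected, male) cannot arise from Kenji (affected) × Beatrice (affected).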